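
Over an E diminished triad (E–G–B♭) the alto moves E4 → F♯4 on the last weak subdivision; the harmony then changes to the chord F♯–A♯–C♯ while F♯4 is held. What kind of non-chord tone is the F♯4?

The harmony at that moment is E diminished triad (E, G, B♭); F♯4 is not a chord tone.
It is approached by step up from E4 and then sustained as the same pitch into the next harmony.
Arriving early and becoming a chord tone when the harmony changes — an anticipation.

F♯4 is an anticipation.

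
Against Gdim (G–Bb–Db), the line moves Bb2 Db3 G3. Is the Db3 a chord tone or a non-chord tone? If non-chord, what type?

G diminished triad contains G, Bb, Db; Db is the fifth, so it is a chord tone.

Chord tone (the fifth of G diminished triad).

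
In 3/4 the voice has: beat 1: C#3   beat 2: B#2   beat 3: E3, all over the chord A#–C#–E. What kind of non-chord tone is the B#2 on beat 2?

Escape tone.

The harmony at that moment is A# diminished triad (A#, C#, E); B#2 is not a chord tone.
It is approached by step down from C#3 and left by leap up to E3.
Step in, leap out, on a weak beat — an escape tone.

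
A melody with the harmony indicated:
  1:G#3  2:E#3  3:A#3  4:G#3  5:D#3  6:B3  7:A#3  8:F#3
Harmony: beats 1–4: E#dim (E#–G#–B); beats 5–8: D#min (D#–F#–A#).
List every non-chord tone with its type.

A#3 (beat 3) — appoggiatura; B3 (beat 6) — appoggiatura.

The harmony at that moment is E# diminished triad (E#, G#, B); A#3 is not a chord tone.
It is approached by leap up from E#3 and left by step down to G#3.
Leap in, step out — an appoggiatura.
The harmony at that moment is D# minor triad (D#, F#, A#); B3 is not a chord tone.
It is approached by leap up from D#3 and left by step down to A#3.
Leap in, step out — an appoggiatura.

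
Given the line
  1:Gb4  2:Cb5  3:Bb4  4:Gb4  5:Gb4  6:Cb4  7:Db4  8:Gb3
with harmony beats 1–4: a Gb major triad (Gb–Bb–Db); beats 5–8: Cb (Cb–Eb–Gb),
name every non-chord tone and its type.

Cb5 (beat 2) — appoggiatura; Db4 (beat 7) — escape tone.

The harmony at that moment is Gb major triad (Gb, Bb, Db); Cb5 is not a chord tone.
It is approached by leap up from Gb4 and left by step down to Bb4.
Leap in, step out — an appoggiatura.
The harmony at that moment is Cb major triad (Cb, Eb, Gb); Db4 is not a chord tone.
It is approached by step up from Cb4 and left by leap down to Gb3.
Step in, leap out — an escape tone.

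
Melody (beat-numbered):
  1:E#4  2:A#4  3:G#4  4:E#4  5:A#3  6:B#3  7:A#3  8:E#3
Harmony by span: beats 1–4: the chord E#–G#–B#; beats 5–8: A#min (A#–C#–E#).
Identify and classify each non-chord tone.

The harmony at that moment is E# minor triad (E#, G#, B#); A#4 is not a chord tone.
It is approached by leap up from E#4 and left by step down to G#4.
Leap in, step out — an appoggiatura.
The harmony at that moment is A# minor triad (A#, C#, E#); B#3 is not a chord tone.
It is approached by step up from A#3 and left by step down to A#3.
Step away and step back to the same note — a neighbor tone (upper neighbor).

A#4 (beat 2) — appoggiatura; B#3 (beat 6) — neighbor tone.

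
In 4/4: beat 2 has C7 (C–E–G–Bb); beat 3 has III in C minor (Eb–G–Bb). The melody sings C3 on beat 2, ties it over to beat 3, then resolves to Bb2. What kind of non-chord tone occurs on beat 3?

The harmony at that moment is Eb major triad (Eb, G, Bb); C3 is not a chord tone.
It is held over (the same pitch as the preceding C3) and left by step down to Bb2.
Held over from the previous chord and resolving down by step — a suspension.

Suspension.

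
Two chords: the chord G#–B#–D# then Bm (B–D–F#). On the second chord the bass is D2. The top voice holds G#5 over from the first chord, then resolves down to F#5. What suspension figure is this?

4–3 suspension.

At the second chord the bass is D2. The suspended G#5 lies a fourth above the bass; after resolving down by step to F#5, the interval above the bass becomes a third.
Suspension figures are named by those two intervals: 4–3.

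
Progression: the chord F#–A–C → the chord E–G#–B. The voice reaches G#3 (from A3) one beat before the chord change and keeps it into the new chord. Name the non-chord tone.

The harmony at that moment is F# diminished triad (F#, A, C); G#3 is not a chord tone.
It is approached by step down from A3 and then sustained as the same pitch into the next harmony.
Arriving early and becoming a chord tone when the harmony changes — an anticipation.

G#3 is an anticipation.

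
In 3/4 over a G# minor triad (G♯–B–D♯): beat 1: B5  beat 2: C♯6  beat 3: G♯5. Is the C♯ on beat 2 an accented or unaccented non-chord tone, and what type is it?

The harmony at that moment is G♯ minor triad (G♯, B, D♯); C♯6 is not a chord tone.
It is approached by step up from B5 and left by leap down to G♯5.
Step in, leap out — an escape tone.
It falls on a weak beat, so it is unaccented.

Unaccented escape tone.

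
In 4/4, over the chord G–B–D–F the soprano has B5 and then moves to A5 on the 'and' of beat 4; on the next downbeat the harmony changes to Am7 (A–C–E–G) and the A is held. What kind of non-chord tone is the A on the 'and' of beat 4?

The harmony at that moment is G dominant seventh chord (G, B, D, F); A5 is not a chord tone.
It is approached by step down from B5 and then sustained as the same pitch into the next harmony.
Arriving early and becoming a chord tone when the harmony changes — an anticipation.

Anticipation.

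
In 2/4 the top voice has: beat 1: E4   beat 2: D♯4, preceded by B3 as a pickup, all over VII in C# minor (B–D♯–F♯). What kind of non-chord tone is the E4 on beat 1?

Appoggiatura.

The harmony at that moment is B major triad (B, D♯, F♯); E4 is not a chord tone.
It is approached by leap up from B3 and left by step down to D♯4.
Leap in, step out, metrically accented — an appoggiatura.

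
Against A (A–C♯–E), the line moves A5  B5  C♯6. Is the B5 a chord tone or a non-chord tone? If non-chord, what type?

The harmony at that moment is A major triad (A, C♯, E); B5 is not a chord tone.
It is approached by step up from A5 and left by step up to C♯6.
Step in, step out in the same direction — a passing tone.

Non-chord tone — a passing tone.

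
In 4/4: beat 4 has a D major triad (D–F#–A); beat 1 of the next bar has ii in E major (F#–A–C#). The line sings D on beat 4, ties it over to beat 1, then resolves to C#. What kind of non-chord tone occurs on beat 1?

Suspension.

The harmony at that moment is F# minor triad (F#, A, C#); D is not a chord tone.
It is held over (the same pitch as the preceding D) and left by step down to C#.
Held over from the previous chord and resolving down by step — a suspension.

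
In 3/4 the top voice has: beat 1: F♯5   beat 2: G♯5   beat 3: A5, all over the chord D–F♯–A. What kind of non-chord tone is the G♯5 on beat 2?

The harmony at that moment is D major triad (D, F♯, A); G♯5 is not a chord tone.
It is approached by step up from F♯5 and left by step up to A5.
Step in, step out in the same direction — a passing tone.

Passing tone.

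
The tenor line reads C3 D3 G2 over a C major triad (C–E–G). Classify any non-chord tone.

D3 is an escape tone.

The harmony at that moment is C major triad (C, E, G); D3 is not a chord tone.
It is approached by step up from C3 and left by leap down to G2.
Step in, leap out — an escape tone.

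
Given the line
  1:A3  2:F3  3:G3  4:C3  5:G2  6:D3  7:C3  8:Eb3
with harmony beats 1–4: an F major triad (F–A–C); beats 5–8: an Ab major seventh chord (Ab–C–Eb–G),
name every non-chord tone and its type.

The harmony at that moment is F major triad (F, A, C); G3 is not a chord tone.
It is approached by step up from F3 and left by leap down to C3.
Step in, leap out — an escape tone.
The harmony at that moment is Ab major seventh chord (Ab, C, Eb, G); D3 is not a chord tone.
It is approached by leap up from G2 and left by step down to C3.
Leap in, step out — an appoggiatura.

G3 (beat 3) — escape tone; D3 (beat 6) — appoggiatura.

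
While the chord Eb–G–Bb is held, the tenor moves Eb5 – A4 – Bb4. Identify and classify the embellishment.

A4 is an appoggiatura.

The harmony at that moment is Eb major triad (Eb, G, Bb); A4 is not a chord tone.
It is approached by leap down from Eb5 and left by step up to Bb4.
Leap in, step out — an appoggiatura.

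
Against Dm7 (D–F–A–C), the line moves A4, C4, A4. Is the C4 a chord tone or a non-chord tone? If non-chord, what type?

Chord tone (the seventh of D minor seventh chord).

D minor seventh chord contains D, F, A, C; C is the seventh, so it is a chord tone.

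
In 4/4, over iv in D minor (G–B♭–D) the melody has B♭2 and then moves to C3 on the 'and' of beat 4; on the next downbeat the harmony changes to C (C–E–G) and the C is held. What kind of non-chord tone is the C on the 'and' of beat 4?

The harmony at that moment is G minor triad (G, B♭, D); C3 is not a chord tone.
It is approached by step up from B♭2 and then sustained as the same pitch into the next harmony.
Arriving early and becoming a chord tone when the harmony changes — an anticipation.

Anticipation.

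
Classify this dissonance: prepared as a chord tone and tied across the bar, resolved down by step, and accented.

Approach: by preparation — the pitch is first a chord tone, then held (tied or repeated) while the harmony changes under it. Departure: down by step. Metric position: strong.
A prepared dissonance that resolves downward by step — a suspension. (The same figure resolving upward would be a retardation.)

Suspension.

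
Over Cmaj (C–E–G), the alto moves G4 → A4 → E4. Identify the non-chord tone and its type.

The harmony at that moment is C major triad (C, E, G); A4 is not a chord tone.
It is approached by step up from G4 and left by leap down to E4.
Step in, leap out — an escape tone.

A4 is an escape tone.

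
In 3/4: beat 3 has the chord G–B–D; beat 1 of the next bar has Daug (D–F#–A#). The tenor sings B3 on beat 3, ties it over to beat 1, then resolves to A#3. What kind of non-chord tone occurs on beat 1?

Suspension.

The harmony at that moment is D augmented triad (D, F#, A#); B3 is not a chord tone.
It is held over (the same pitch as the preceding B3) and left by step down to A#3.
Held over from the previous chord and resolving down by step — a suspension.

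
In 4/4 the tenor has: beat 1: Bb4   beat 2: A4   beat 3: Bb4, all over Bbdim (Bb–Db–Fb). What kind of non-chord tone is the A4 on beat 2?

Lower neighbor tone.

The harmony at that moment is Bb diminished triad (Bb, Db, Fb); A4 is not a chord tone.
It is approached by step down from Bb4 and left by step up to Bb4.
Step away and step back to the same note — a neighbor tone (lower neighbor).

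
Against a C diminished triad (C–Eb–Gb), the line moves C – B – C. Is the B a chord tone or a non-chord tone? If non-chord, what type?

The harmony at that moment is C diminished triad (C, Eb, Gb); B is not a chord tone.
It is approached by step down from C and left by step up to C.
Step away and step back to the same note — a neighbor tone (lower neighbor).

Non-chord tone — a neighbor tone.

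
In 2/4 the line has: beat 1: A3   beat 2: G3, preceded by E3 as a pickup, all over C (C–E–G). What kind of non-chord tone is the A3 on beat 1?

Appoggiatura.

The harmony at that moment is C major triad (C, E, G); A3 is not a chord tone.
It is approached by leap up from E3 and left by step down to G3.
Leap in, step out, metrically accented — an appoggiatura.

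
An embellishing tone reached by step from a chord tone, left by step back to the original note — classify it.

Neighbor tone.

Approach: by step. Departure: by step in the opposite direction, back to the starting pitch.
Stepwise on both sides but reversing to return to the same chord tone — a neighbor tone. (Had it continued onward in the same direction it would be a passing tone instead.)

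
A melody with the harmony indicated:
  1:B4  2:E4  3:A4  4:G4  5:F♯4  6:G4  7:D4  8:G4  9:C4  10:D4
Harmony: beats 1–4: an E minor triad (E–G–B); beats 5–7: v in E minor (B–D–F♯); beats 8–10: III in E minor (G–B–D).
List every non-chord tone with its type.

The harmony at that moment is E minor triad (E, G, B); A4 is not a chord tone.
It is approached by leap up from E4 and left by step down to G4.
Leap in, step out — an appoggiatura.
The harmony at that moment is B minor triad (B, D, F♯); G4 is not a chord tone.
It is approached by step up from F♯4 and left by leap down to D4.
Step in, leap out — an escape tone.
The harmony at that moment is G major triad (G, B, D); C4 is not a chord tone.
It is approached by leap down from G4 and left by step up to D4.
Leap in, step out — an appoggiatura.

A4 (beat 3) — appoggiatura; G4 (beat 6) — escape tone; C4 (beat 9) — appoggiatura.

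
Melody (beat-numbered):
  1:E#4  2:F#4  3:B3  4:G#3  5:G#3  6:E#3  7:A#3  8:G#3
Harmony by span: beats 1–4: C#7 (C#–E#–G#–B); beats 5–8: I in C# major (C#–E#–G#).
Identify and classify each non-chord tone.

The harmony at that moment is C# dominant seventh chord (C#, E#, G#, B); F#4 is not a chord tone.
It is approached by step up from E#4 and left by leap down to B3.
Step in, leap out — an escape tone.
The harmony at that moment is C# major triad (C#, E#, G#); A#3 is not a chord tone.
It is approached by leap up from E#3 and left by step down to G#3.
Leap in, step out — an appoggiatura.

F#4 (beat 2) — escape tone; A#3 (beat 7) — appoggiatura.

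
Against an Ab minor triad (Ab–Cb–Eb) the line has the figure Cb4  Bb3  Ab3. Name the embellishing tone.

Bb3 is a passing tone.

The harmony at that moment is Ab minor triad (Ab, Cb, Eb); Bb3 is not a chord tone.
It is approached by step down from Cb4 and left by step down to Ab3.
Step in, step out in the same direction — a passing tone.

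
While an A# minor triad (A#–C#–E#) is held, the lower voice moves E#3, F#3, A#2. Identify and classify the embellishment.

The harmony at that moment is A# minor triad (A#, C#, E#); F#3 is not a chord tone.
It is approached by step up from E#3 and left by leap down to A#2.
Step in, leap out — an escape tone.

F#3 is an escape tone.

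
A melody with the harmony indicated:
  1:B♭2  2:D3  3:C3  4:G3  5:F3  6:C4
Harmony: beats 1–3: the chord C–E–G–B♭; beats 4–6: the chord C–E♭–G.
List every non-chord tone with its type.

D3 (beat 2) — appoggiatura; F3 (beat 5) — escape tone.

The harmony at that moment is C dominant seventh chord (C, E, G, B♭); D3 is not a chord tone.
It is approached by leap up from B♭2 and left by step down to C3.
Leap in, step out — an appoggiatura.
The harmony at that moment is C minor triad (C, E♭, G); F3 is not a chord tone.
It is approached by step down from G3 and left by leap up to C4.
Step in, leap out — an escape tone.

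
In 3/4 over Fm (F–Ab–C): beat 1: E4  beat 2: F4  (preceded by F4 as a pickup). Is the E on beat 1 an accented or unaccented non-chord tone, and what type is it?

Accented neighbor tone.

The harmony at that moment is F minor triad (F, Ab, C); E4 is not a chord tone.
It is approached by step down from F4 and left by step up to F4.
Step away and step back to the same note — a neighbor tone (lower neighbor).
It falls on the downbeat, so it is accented.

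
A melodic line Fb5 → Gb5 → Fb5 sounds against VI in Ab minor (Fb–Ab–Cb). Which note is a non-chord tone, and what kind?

Gb5 is a neighbor tone.

The harmony at that moment is Fb major triad (Fb, Ab, Cb); Gb5 is not a chord tone.
It is approached by step up from Fb5 and left by step down to Fb5.
Step away and step back to the same note — a neighbor tone (upper neighbor).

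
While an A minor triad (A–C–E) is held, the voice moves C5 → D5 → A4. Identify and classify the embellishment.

The harmony at that moment is A minor triad (A, C, E); D5 is not a chord tone.
It is approached by step up from C5 and left by leap down to A4.
Step in, leap out — an escape tone.

D5 is an escape tone.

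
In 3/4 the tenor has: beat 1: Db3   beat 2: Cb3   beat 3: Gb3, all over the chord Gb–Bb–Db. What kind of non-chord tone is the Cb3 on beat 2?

The harmony at that moment is Gb major triad (Gb, Bb, Db); Cb3 is not a chord tone.
It is approached by step down from Db3 and left by leap up to Gb3.
Step in, leap out, on a weak beat — an escape tone.

Escape tone.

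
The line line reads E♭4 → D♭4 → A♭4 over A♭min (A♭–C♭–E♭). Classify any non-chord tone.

The harmony at that moment is A♭ minor triad (A♭, C♭, E♭); D♭4 is not a chord tone.
It is approached by step down from E♭4 and left by leap up to A♭4.
Step in, leap out — an escape tone.

D♭4 is an escape tone.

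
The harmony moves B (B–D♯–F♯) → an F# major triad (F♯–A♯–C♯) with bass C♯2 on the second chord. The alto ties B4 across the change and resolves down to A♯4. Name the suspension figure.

At the second chord the bass is C♯2. The suspended B4 lies a seventh above the bass; after resolving down by step to A♯4, the interval above the bass becomes a sixth.
Suspension figures are named by those two intervals: 7–6.

7–6 suspension.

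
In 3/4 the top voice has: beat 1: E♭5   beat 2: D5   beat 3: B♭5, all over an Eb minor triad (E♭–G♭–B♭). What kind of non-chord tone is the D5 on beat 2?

Escape tone.

The harmony at that moment is E♭ minor triad (E♭, G♭, B♭); D5 is not a chord tone.
It is approached by step down from E♭5 and left by leap up to B♭5.
Step in, leap out, on a weak beat — an escape tone.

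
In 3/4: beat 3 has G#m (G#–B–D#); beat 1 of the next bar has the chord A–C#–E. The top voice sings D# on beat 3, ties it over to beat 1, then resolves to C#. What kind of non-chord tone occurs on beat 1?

Suspension.

The harmony at that moment is A major triad (A, C#, E); D# is not a chord tone.
It is held over (the same pitch as the preceding D#) and left by step down to C#.
Held over from the previous chord and resolving down by step — a suspension.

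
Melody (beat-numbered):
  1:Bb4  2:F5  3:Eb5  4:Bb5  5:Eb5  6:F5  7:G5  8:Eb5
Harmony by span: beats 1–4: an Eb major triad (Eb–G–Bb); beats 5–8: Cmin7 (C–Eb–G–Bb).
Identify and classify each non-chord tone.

F5 (beat 2) — appoggiatura; F5 (beat 6) — passing tone.

The harmony at that moment is Eb major triad (Eb, G, Bb); F5 is not a chord tone.
It is approached by leap up from Bb4 and left by step down to Eb5.
Leap in, step out — an appoggiatura.
The harmony at that moment is C minor seventh chord (C, Eb, G, Bb); F5 is not a chord tone.
It is approached by step up from Eb5 and left by step up to G5.
Step in, step out in the same direction — a passing tone.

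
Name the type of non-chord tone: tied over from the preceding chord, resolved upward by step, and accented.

Retardation.

Approach: by preparation — the pitch is first a chord tone, then held (tied or repeated) while the harmony changes under it. Departure: up by step. Metric position: strong.
A prepared dissonance that resolves upward by step — a retardation. (The same figure resolving downward would be a suspension.)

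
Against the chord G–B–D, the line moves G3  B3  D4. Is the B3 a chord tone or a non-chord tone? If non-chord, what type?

G major triad contains G, B, D; B is the third, so it is a chord tone.

Chord tone (the third of G major triad).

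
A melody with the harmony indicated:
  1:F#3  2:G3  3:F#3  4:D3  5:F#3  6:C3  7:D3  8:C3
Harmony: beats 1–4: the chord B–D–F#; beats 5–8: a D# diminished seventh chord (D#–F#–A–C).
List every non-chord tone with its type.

The harmony at that moment is B minor triad (B, D, F#); G3 is not a chord tone.
It is approached by step up from F#3 and left by step down to F#3.
Step away and step back to the same note — a neighbor tone (upper neighbor).
The harmony at that moment is D# diminished seventh chord (D#, F#, A, C); D3 is not a chord tone.
It is approached by step up from C3 and left by step down to C3.
Step away and step back to the same note — a neighbor tone (upper neighbor).

G3 (beat 2) — neighbor tone; D3 (beat 7) — neighbor tone.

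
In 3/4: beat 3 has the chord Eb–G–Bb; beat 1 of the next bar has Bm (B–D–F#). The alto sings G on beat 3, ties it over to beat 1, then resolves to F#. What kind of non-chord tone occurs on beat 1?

The harmony at that moment is B minor triad (B, D, F#); G is not a chord tone.
It is held over (the same pitch as the preceding G) and left by step down to F#.
Held over from the previous chord and resolving down by step — a suspension.

Suspension.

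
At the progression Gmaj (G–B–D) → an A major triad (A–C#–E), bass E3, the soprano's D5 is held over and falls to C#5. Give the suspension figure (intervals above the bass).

At the second chord the bass is E3. The suspended D5 lies a seventh above the bass; after resolving down by step to C#5, the interval above the bass becomes a sixth.
Suspension figures are named by those two intervals: 7–6.

7–6 suspension.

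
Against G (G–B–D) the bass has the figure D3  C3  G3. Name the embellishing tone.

C3 is an escape tone.

The harmony at that moment is G major triad (G, B, D); C3 is not a chord tone.
It is approached by step down from D3 and left by leap up to G3.
Step in, leap out — an escape tone.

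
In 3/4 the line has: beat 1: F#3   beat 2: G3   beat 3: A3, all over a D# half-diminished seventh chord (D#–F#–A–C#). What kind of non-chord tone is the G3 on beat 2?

Passing tone.

The harmony at that moment is D# half-diminished seventh chord (D#, F#, A, C#); G3 is not a chord tone.
It is approached by step up from F#3 and left by step up to A3.
Step in, step out in the same direction — a passing tone.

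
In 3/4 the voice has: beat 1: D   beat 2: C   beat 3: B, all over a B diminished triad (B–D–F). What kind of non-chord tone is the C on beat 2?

The harmony at that moment is B diminished triad (B, D, F); C is not a chord tone.
It is approached by step down from D and left by step down to B.
Step in, step out in the same direction — a passing tone.

Passing tone.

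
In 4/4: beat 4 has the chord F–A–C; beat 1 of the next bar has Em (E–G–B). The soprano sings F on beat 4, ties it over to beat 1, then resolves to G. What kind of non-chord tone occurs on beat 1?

Retardation.

The harmony at that moment is E minor triad (E, G, B); F is not a chord tone.
It is held over (the same pitch as the preceding F) and left by step up to G.
Held over from the previous chord and resolving up by step — a retardation.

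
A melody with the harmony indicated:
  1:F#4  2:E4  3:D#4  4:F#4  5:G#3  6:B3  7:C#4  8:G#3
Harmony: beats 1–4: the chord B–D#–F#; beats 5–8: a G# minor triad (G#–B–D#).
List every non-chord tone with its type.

E4 (beat 2) — passing tone; C#4 (beat 7) — escape tone.

The harmony at that moment is B major triad (B, D#, F#); E4 is not a chord tone.
It is approached by step down from F#4 and left by step down to D#4.
Step in, step out in the same direction — a passing tone.
The harmony at that moment is G# minor triad (G#, B, D#); C#4 is not a chord tone.
It is approached by step up from B3 and left by leap down to G#3.
Step in, leap out — an escape tone.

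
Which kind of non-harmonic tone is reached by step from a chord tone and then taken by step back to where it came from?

Approach: by step. Departure: by step in the opposite direction, back to the starting pitch.
Stepwise on both sides but reversing to return to the same chord tone — a neighbor tone. (Had it continued onward in the same direction it would be a passing tone instead.)

Neighbor tone.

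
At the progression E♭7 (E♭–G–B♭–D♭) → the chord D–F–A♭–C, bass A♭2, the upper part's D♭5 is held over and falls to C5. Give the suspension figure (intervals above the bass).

At the second chord the bass is A♭2. The suspended D♭5 lies a fourth above the bass; after resolving down by step to C5, the interval above the bass becomes a third.
Suspension figures are named by those two intervals: 4–3.

4–3 suspension.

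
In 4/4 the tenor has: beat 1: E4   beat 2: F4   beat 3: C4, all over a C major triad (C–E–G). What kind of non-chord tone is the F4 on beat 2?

The harmony at that moment is C major triad (C, E, G); F4 is not a chord tone.
It is approached by step up from E4 and left by leap down to C4.
Step in, leap out, on a weak beat — an escape tone.

Escape tone.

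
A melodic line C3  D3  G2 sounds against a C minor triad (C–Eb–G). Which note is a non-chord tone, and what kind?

The harmony at that moment is C minor triad (C, Eb, G); D3 is not a chord tone.
It is approached by step up from C3 and left by leap down to G2.
Step in, leap out — an escape tone.

D3 is an escape tone.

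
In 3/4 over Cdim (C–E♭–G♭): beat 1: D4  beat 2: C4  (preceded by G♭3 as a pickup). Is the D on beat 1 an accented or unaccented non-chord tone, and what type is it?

Accented appoggiatura.

The harmony at that moment is C diminished triad (C, E♭, G♭); D4 is not a chord tone.
It is approached by leap up from G♭3 and left by step down to C4.
Leap in, step out — an appoggiatura.
It falls on the downbeat, so it is accented.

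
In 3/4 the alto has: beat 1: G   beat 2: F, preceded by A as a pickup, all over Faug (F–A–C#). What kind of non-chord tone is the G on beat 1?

Passing tone.

The harmony at that moment is F augmented triad (F, A, C#); G is not a chord tone.
It is approached by step down from A and left by step down to F.
Step in, step out in the same direction — a passing tone.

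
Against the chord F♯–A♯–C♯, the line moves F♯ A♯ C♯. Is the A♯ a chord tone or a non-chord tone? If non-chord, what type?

Chord tone (the third of F# major triad).

F# major triad contains F♯, A♯, C♯; A♯ is the third, so it is a chord tone.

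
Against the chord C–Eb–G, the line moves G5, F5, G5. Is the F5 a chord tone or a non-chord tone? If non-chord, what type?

The harmony at that moment is C minor triad (C, Eb, G); F5 is not a chord tone.
It is approached by step down from G5 and left by step up to G5.
Step away and step back to the same note — a neighbor tone (lower neighbor).

Non-chord tone — a neighbor tone.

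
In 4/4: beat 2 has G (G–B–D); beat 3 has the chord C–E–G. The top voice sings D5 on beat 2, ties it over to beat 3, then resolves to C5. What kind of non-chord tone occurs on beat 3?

The harmony at that moment is C major triad (C, E, G); D5 is not a chord tone.
It is held over (the same pitch as the preceding D5) and left by step down to C5.
Held over from the previous chord and resolving down by step — a suspension.

Suspension.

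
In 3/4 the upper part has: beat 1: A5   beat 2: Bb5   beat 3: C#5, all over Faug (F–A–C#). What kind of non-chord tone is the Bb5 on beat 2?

Escape tone.

The harmony at that moment is F augmented triad (F, A, C#); Bb5 is not a chord tone.
It is approached by step up from A5 and left by leap down to C#5.
Step in, leap out, on a weak beat — an escape tone.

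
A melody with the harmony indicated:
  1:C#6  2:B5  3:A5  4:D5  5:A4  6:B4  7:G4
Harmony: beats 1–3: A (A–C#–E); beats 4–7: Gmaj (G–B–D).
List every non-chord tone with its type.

B5 (beat 2) — passing tone; A4 (beat 5) — appoggiatura.

The harmony at that moment is A major triad (A, C#, E); B5 is not a chord tone.
It is approached by step down from C#6 and left by step down to A5.
Step in, step out in the same direction — a passing tone.
The harmony at that moment is G major triad (G, B, D); A4 is not a chord tone.
It is approached by leap down from D5 and left by step up to B4.
Leap in, step out — an appoggiatura.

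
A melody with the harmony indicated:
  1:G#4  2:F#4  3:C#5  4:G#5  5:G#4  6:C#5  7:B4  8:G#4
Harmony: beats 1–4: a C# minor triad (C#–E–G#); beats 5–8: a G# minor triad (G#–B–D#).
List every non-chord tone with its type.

The harmony at that moment is C# minor triad (C#, E, G#); F#4 is not a chord tone.
It is approached by step down from G#4 and left by leap up to C#5.
Step in, leap out — an escape tone.
The harmony at that moment is G# minor triad (G#, B, D#); C#5 is not a chord tone.
It is approached by leap up from G#4 and left by step down to B4.
Leap in, step out — an appoggiatura.

F#4 (beat 2) — escape tone; C#5 (beat 6) — appoggiatura.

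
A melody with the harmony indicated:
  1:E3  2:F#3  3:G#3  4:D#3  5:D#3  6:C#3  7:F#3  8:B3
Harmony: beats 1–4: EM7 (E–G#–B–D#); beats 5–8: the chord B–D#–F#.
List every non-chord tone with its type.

F#3 (beat 2) — passing tone; C#3 (beat 6) — escape tone.

The harmony at that moment is E major seventh chord (E, G#, B, D#); F#3 is not a chord tone.
It is approached by step up from E3 and left by step up to G#3.
Step in, step out in the same direction — a passing tone.
The harmony at that moment is B major triad (B, D#, F#); C#3 is not a chord tone.
It is approached by step down from D#3 and left by leap up to F#3.
Step in, leap out — an escape tone.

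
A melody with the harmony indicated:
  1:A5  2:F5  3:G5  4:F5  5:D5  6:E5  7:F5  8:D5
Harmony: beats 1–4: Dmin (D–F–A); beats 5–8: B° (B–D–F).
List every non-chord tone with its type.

The harmony at that moment is D minor triad (D, F, A); G5 is not a chord tone.
It is approached by step up from F5 and left by step down to F5.
Step away and step back to the same note — a neighbor tone (upper neighbor).
The harmony at that moment is B diminished triad (B, D, F); E5 is not a chord tone.
It is approached by step up from D5 and left by step up to F5.
Step in, step out in the same direction — a passing tone.

G5 (beat 3) — neighbor tone; E5 (beat 6) — passing tone.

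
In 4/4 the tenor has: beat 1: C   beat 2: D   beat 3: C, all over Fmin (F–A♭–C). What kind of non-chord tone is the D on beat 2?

Upper neighbor tone.

The harmony at that moment is F minor triad (F, A♭, C); D is not a chord tone.
It is approached by step up from C and left by step down to C.
Step away and step back to the same note — a neighbor tone (upper neighbor).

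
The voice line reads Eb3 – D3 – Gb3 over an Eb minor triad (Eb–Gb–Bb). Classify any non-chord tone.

The harmony at that moment is Eb minor triad (Eb, Gb, Bb); D3 is not a chord tone.
It is approached by step down from Eb3 and left by leap up to Gb3.
Step in, leap out — an escape tone.

D3 is an escape tone.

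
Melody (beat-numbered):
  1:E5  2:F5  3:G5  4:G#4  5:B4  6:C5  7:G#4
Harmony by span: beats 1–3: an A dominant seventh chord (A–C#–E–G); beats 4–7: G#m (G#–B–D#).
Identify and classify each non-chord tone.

The harmony at that moment is A dominant seventh chord (A, C#, E, G); F5 is not a chord tone.
It is approached by step up from E5 and left by step up to G5.
Step in, step out in the same direction — a passing tone.
The harmony at that moment is G# minor triad (G#, B, D#); C5 is not a chord tone.
It is approached by step up from B4 and left by leap down to G#4.
Step in, leap out — an escape tone.

F5 (beat 2) — passing tone; C5 (beat 6) — escape tone.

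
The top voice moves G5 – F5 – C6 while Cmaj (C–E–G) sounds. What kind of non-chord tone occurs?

The harmony at that moment is C major triad (C, E, G); F5 is not a chord tone.
It is approached by step down from G5 and left by leap up to C6.
Step in, leap out — an escape tone.

F5 is an escape tone.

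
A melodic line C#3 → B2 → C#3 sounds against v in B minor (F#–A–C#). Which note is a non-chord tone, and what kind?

B2 is a neighbor tone.

The harmony at that moment is F# minor triad (F#, A, C#); B2 is not a chord tone.
It is approached by step down from C#3 and left by step up to C#3.
Step away and step back to the same note — a neighbor tone (lower neighbor).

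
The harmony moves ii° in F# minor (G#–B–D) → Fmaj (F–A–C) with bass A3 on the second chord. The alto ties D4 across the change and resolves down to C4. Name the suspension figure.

At the second chord the bass is A3. The suspended D4 lies a fourth above the bass; after resolving down by step to C4, the interval above the bass becomes a third.
Suspension figures are named by those two intervals: 4–3.

4–3 suspension.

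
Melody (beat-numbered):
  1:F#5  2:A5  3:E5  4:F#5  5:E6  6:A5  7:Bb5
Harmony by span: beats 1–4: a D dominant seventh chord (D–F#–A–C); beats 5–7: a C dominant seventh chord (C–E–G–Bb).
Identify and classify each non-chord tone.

E5 (beat 3) — appoggiatura; A5 (beat 6) — appoggiatura.

The harmony at that moment is D dominant seventh chord (D, F#, A, C); E5 is not a chord tone.
It is approached by leap down from A5 and left by step up to F#5.
Leap in, step out — an appoggiatura.
The harmony at that moment is C dominant seventh chord (C, E, G, Bb); A5 is not a chord tone.
It is approached by leap down from E6 and left by step up to Bb5.
Leap in, step out — an appoggiatura.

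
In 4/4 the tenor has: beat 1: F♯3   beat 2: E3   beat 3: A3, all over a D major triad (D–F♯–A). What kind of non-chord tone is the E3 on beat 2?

Escape tone.

The harmony at that moment is D major triad (D, F♯, A); E3 is not a chord tone.
It is approached by step down from F♯3 and left by leap up to A3.
Step in, leap out, on a weak beat — an escape tone.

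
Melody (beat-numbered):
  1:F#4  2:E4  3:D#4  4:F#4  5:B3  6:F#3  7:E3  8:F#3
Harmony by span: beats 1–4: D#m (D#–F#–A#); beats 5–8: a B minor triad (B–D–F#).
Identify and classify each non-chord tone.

The harmony at that moment is D# minor triad (D#, F#, A#); E4 is not a chord tone.
It is approached by step down from F#4 and left by step down to D#4.
Step in, step out in the same direction — a passing tone.
The harmony at that moment is B minor triad (B, D, F#); E3 is not a chord tone.
It is approached by step down from F#3 and left by step up to F#3.
Step away and step back to the same note — a neighbor tone (lower neighbor).

E4 (beat 2) — passing tone; E3 (beat 7) — neighbor tone.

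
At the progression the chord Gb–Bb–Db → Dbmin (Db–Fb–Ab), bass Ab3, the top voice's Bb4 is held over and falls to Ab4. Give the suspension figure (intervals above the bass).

At the second chord the bass is Ab3. The suspended Bb4 lies a ninth above the bass; after resolving down by step to Ab4, the interval above the bass becomes an octave.
Suspension figures are named by those two intervals: 9–8.

9–8 suspension.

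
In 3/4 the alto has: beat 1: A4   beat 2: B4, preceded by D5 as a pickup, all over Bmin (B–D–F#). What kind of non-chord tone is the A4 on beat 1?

The harmony at that moment is B minor triad (B, D, F#); A4 is not a chord tone.
It is approached by leap down from D5 and left by step up to B4.
Leap in, step out, metrically accented — an appoggiatura.

Appoggiatura.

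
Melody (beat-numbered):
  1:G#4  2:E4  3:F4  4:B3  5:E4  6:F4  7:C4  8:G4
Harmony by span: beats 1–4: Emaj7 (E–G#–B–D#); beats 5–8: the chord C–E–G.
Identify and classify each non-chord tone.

F4 (beat 3) — escape tone; F4 (beat 6) — escape tone.

The harmony at that moment is E major seventh chord (E, G#, B, D#); F4 is not a chord tone.
It is approached by step up from E4 and left by leap down to B3.
Step in, leap out — an escape tone.
The harmony at that moment is C major triad (C, E, G); F4 is not a chord tone.
It is approached by step up from E4 and left by leap down to C4.
Step in, leap out — an escape tone.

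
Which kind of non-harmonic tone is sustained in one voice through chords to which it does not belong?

Approach: none. Departure: none — a single pitch is sustained while the chords change around it, passing through harmonies that do not contain it.
No melodic motion at all; the dissonance is created entirely by the moving harmonies against the stationary note — a pedal tone (pedal point).

Pedal tone.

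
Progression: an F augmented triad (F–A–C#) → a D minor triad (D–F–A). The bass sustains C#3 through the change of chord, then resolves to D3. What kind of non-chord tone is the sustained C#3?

C#3 is a retardation.

The harmony at that moment is D minor triad (D, F, A); C#3 is not a chord tone.
It is held over (the same pitch as the preceding C#3) and left by step up to D3.
Held over from the previous chord and resolving up by step — a retardation.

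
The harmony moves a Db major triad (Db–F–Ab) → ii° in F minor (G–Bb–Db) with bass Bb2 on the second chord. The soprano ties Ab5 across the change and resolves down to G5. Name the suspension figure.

7–6 suspension.

At the second chord the bass is Bb2. The suspended Ab5 lies a seventh above the bass; after resolving down by step to G5, the interval above the bass becomes a sixth.
Suspension figures are named by those two intervals: 7–6.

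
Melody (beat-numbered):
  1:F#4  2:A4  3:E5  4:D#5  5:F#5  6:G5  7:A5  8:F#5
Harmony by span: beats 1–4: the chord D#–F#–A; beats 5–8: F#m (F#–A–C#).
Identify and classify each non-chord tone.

The harmony at that moment is D# diminished triad (D#, F#, A); E5 is not a chord tone.
It is approached by leap up from A4 and left by step down to D#5.
Leap in, step out — an appoggiatura.
The harmony at that moment is F# minor triad (F#, A, C#); G5 is not a chord tone.
It is approached by step up from F#5 and left by step up to A5.
Step in, step out in the same direction — a passing tone.

E5 (beat 3) — appoggiatura; G5 (beat 6) — passing tone.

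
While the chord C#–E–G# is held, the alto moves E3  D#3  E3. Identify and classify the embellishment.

The harmony at that moment is C# minor triad (C#, E, G#); D#3 is not a chord tone.
It is approached by step down from E3 and left by step up to E3.
Step away and step back to the same note — a neighbor tone (lower neighbor).

D#3 is a neighbor tone.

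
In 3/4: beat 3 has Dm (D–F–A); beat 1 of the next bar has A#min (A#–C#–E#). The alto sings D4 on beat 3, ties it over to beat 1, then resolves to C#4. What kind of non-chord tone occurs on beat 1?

The harmony at that moment is A# minor triad (A#, C#, E#); D4 is not a chord tone.
It is held over (the same pitch as the preceding D4) and left by step down to C#4.
Held over from the previous chord and resolving down by step — a suspension.

Suspension.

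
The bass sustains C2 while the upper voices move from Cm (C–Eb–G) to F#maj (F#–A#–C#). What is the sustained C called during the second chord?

Pedal tone (pedal point).

The harmony at that moment is F# major triad (F#, A#, C#); C2 is not a chord tone.
It is held over (the same pitch as the preceding C2) and then sustained as the same pitch into the next harmony.
Sustained through a change of harmony — a pedal tone.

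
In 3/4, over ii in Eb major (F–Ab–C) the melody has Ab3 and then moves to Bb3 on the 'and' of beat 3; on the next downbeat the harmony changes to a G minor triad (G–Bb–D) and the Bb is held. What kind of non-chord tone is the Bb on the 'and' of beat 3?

Anticipation.

The harmony at that moment is F minor triad (F, Ab, C); Bb3 is not a chord tone.
It is approached by step up from Ab3 and then sustained as the same pitch into the next harmony.
Arriving early and becoming a chord tone when the harmony changes — an anticipation.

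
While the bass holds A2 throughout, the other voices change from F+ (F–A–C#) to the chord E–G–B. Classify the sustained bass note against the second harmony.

The harmony at that moment is E minor triad (E, G, B); A2 is not a chord tone.
It is held over (the same pitch as the preceding A2) and then sustained as the same pitch into the next harmony.
Sustained through a change of harmony — a pedal tone.

Pedal tone (pedal point).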